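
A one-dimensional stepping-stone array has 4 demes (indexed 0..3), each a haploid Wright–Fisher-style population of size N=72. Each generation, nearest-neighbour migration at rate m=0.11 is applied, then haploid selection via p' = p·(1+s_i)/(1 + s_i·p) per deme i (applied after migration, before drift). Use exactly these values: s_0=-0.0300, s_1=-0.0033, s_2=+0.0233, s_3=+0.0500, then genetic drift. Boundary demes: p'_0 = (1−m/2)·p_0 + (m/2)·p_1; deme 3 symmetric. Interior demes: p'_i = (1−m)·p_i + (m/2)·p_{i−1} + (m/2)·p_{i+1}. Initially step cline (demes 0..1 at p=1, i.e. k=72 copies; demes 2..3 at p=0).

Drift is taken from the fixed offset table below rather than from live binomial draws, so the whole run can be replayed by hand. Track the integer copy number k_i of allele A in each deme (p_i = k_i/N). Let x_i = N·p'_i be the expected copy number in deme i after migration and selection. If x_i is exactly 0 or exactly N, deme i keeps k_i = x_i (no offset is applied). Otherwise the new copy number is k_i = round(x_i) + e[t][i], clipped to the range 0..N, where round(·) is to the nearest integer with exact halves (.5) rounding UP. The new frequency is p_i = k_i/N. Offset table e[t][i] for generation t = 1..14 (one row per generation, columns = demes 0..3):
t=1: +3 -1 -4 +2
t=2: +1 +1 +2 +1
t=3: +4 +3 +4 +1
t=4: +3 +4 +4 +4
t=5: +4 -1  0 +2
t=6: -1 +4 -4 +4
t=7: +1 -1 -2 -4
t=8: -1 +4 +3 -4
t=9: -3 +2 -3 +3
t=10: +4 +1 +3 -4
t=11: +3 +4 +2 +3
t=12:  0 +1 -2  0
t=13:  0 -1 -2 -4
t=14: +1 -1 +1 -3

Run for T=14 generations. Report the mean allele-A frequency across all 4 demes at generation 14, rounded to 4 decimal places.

0.6076

t=0: k=[72 72 0 0]
t=1: x=[72.0000 68.0276 4.0471 0.0000] k=[72 67 0 0]
t=2: x=[71.7165 63.5654 3.7664 0.0000] k=[72 65 6 0]
t=3: x=[71.6032 62.1118 9.0965 0.3464] k=[72 65 13 1]
t=4: x=[71.6032 62.4978 15.4780 1.7410] k=[72 66 19 6]
t=5: x=[71.6598 63.7208 21.2130 7.0180] k=[72 63 21 9]
t=6: x=[71.4898 61.1546 23.0091 10.0754] k=[70 65 19 14]
t=7: x=[69.6569 62.7183 21.6017 14.8416] k=[71 62 20 11]
t=8: x=[70.4598 60.1523 22.1668 11.9742] k=[69 64 25 8]
t=9: x=[68.6285 62.1018 26.5951 9.3239] k=[66 64 24 12]
t=10: x=[65.7175 61.8813 25.9208 13.1772] k=[70 63 29 9]
t=11: x=[69.5438 61.4854 30.1730 10.5311] k=[72 65 32 14]
t=12: x=[71.6032 63.5454 33.2368 15.5773] k=[72 65 31 16]
t=13: x=[71.6032 63.4902 32.4551 17.4622] k=[72 62 30 13]
t=14: x=[71.4331 60.7587 31.2317 14.4915] k=[72 60 32 11]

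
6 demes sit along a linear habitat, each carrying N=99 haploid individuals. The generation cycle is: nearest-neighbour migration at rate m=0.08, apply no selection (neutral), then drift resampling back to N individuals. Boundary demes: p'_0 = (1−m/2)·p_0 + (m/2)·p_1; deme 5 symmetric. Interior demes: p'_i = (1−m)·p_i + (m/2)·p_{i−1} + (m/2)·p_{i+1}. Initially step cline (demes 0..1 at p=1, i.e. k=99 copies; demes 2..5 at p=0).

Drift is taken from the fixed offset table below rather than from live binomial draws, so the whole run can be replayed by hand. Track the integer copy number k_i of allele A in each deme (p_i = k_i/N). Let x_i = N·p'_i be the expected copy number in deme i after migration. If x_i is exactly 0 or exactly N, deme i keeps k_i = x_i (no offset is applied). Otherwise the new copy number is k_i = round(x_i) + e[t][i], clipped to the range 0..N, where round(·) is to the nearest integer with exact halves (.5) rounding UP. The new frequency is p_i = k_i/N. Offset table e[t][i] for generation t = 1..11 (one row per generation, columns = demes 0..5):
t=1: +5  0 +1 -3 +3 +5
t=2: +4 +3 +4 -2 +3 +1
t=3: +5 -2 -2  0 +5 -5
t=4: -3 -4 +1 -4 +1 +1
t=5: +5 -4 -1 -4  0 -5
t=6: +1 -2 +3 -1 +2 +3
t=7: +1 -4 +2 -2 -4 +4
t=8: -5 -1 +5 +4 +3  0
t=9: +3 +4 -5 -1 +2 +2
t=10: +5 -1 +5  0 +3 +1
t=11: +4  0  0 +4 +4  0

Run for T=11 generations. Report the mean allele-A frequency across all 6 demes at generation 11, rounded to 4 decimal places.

t=0: k=[99 99 0 0 0 0]
t=1: x=[99.0000 95.0400 3.9600 0.0000 0.0000 0.0000] k=[99 95 5 0 0 0]
t=2: x=[98.8400 91.5600 8.4000 0.2000 0.0000 0.0000] k=[99 95 12 0 0 0]
t=3: x=[98.8400 91.8400 14.8400 0.4800 0.0000 0.0000] k=[99 90 13 0 0 0]
t=4: x=[98.6400 87.2800 15.5600 0.5200 0.0000 0.0000] k=[96 83 17 0 0 0]
t=5: x=[95.4800 80.8800 18.9600 0.6800 0.0000 0.0000] k=[99 77 18 0 0 0]
t=6: x=[98.1200 75.5200 19.6400 0.7200 0.0000 0.0000] k=[99 74 23 0 0 0]
t=7: x=[98.0000 72.9600 24.1200 0.9200 0.0000 0.0000] k=[99 69 26 0 0 0]
t=8: x=[97.8000 68.4800 26.6800 1.0400 0.0000 0.0000] k=[93 67 32 5 0 0]
t=9: x=[91.9600 66.6400 32.3200 5.8800 0.2000 0.0000] k=[95 71 27 5 2 0]
t=10: x=[94.0400 70.2000 27.8800 5.7600 2.0400 0.0800] k=[99 69 33 6 5 1]
t=11: x=[97.8000 68.7600 33.3600 7.0400 4.8800 1.1600] k=[99 69 33 11 9 1]

0.3737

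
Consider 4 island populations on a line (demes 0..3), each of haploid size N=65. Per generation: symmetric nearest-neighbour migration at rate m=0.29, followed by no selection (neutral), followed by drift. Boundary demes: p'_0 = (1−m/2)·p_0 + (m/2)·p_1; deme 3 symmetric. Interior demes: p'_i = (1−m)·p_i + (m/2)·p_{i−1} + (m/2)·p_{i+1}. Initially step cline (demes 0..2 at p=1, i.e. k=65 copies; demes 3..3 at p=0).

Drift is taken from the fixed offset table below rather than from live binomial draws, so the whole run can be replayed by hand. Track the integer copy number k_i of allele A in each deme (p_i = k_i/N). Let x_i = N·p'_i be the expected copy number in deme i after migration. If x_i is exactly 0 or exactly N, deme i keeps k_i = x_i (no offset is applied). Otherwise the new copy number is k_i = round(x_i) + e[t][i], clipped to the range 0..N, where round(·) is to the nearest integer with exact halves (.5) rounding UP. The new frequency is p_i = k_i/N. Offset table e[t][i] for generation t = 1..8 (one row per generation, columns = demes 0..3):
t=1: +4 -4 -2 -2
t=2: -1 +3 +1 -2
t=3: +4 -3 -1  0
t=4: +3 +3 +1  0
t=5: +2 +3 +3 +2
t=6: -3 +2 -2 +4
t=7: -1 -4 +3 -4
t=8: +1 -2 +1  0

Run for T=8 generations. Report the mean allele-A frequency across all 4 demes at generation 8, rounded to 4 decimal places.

0.7538

t=0: k=[65 65 65 0]
t=1: x=[65.0000 65.0000 55.5750 9.4250] k=[65 65 54 7]
t=2: x=[65.0000 63.4050 48.7800 13.8150] k=[65 65 50 12]
t=3: x=[65.0000 62.8250 46.6650 17.5100] k=[65 60 46 18]
t=4: x=[64.2750 58.6950 43.9700 22.0600] k=[65 62 45 22]
t=5: x=[64.5650 59.9700 44.1300 25.3350] k=[65 63 47 27]
t=6: x=[64.7100 60.9700 46.4200 29.9000] k=[62 63 44 34]
t=7: x=[62.1450 60.1000 45.3050 35.4500] k=[61 56 48 31]
t=8: x=[60.2750 55.5650 46.6950 33.4650] k=[61 54 48 33]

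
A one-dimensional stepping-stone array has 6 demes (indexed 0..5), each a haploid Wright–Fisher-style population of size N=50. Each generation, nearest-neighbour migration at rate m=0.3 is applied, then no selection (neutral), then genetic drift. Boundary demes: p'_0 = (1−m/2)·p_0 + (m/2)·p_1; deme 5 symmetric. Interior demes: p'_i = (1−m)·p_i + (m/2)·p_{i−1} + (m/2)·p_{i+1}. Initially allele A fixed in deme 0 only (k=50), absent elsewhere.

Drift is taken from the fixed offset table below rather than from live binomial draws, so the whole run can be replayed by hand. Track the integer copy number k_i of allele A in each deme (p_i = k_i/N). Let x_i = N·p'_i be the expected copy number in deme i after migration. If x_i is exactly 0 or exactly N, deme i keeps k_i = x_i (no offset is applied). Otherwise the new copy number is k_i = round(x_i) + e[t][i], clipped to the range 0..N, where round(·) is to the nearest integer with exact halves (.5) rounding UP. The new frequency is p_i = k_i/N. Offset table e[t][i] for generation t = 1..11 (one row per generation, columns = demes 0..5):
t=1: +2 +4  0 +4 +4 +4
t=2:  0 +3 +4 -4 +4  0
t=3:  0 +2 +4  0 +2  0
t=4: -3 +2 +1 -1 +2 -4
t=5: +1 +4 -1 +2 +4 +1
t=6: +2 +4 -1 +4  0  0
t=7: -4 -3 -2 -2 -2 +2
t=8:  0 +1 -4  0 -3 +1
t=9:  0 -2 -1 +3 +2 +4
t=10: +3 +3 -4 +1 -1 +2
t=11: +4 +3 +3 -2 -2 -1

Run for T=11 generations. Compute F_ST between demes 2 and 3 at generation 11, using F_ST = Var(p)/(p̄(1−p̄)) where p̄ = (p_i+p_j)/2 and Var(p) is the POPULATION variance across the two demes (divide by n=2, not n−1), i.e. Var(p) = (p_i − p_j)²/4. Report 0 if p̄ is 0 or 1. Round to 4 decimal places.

t=0: k=[50 0 0 0 0 0]
t=1: x=[42.5000 7.5000 0.0000 0.0000 0.0000 0.0000] k=[45 12 0 0 0 0]
t=2: x=[40.0500 15.1500 1.8000 0.0000 0.0000 0.0000] k=[40 18 6 0 0 0]
t=3: x=[36.7000 19.5000 6.9000 0.9000 0.0000 0.0000] k=[37 22 11 1 0 0]
t=4: x=[34.7500 22.6000 11.1500 2.3500 0.1500 0.0000] k=[32 25 12 1 2 0]
t=5: x=[30.9500 24.1000 12.3000 2.8000 1.5500 0.3000] k=[32 28 11 5 6 1]
t=6: x=[31.4000 26.0500 12.6500 6.0500 5.1000 1.7500] k=[33 30 12 10 5 2]
t=7: x=[32.5500 27.7500 14.4000 9.5500 5.3000 2.4500] k=[29 25 12 8 3 4]
t=8: x=[28.4000 23.6500 13.3500 7.8500 3.9000 3.8500] k=[28 25 9 8 1 5]
t=9: x=[27.5500 23.0500 11.2500 7.1000 2.6500 4.4000] k=[28 21 10 10 5 8]
t=10: x=[26.9500 20.4000 11.6500 9.2500 6.2000 7.5500] k=[30 23 8 10 5 10]
t=11: x=[28.9500 21.8000 10.5500 8.9500 6.5000 9.2500] k=[33 25 14 7 5 8]

0.0295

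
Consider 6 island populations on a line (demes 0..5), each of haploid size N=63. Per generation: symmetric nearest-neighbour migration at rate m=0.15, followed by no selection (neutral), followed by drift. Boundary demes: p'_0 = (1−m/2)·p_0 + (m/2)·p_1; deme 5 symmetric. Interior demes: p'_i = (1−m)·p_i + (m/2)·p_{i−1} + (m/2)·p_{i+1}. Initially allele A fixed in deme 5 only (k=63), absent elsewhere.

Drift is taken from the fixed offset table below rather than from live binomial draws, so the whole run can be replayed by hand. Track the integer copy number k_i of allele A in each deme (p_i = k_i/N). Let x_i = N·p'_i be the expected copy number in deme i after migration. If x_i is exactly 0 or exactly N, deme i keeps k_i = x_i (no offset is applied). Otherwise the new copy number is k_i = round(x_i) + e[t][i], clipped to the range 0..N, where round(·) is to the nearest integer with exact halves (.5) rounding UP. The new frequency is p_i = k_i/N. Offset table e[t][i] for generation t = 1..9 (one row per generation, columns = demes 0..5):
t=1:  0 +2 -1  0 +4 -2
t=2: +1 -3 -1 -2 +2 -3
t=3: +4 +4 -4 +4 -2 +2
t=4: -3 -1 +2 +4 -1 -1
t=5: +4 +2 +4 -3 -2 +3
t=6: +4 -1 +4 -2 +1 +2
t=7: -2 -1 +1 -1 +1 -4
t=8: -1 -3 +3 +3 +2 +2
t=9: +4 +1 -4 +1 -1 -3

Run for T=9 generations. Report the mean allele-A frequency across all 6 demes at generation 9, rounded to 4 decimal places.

0.2196

t=0: k=[0 0 0 0 0 63]
t=1: x=[0.0000 0.0000 0.0000 0.0000 4.7250 58.2750] k=[0 0 0 0 9 56]
t=2: x=[0.0000 0.0000 0.0000 0.6750 11.8500 52.4750] k=[0 0 0 0 14 49]
t=3: x=[0.0000 0.0000 0.0000 1.0500 15.5750 46.3750] k=[0 0 0 5 14 48]
t=4: x=[0.0000 0.0000 0.3750 5.3000 15.8750 45.4500] k=[0 0 2 9 15 44]
t=5: x=[0.0000 0.1500 2.3750 8.9250 16.7250 41.8250] k=[0 2 6 6 15 45]
t=6: x=[0.1500 2.1500 5.7000 6.6750 16.5750 42.7500] k=[4 1 10 5 18 45]
t=7: x=[3.7750 1.9000 8.9500 6.3500 19.0500 42.9750] k=[2 1 10 5 20 39]
t=8: x=[1.9250 1.7500 8.9500 6.5000 20.3000 37.5750] k=[1 0 12 10 22 40]
t=9: x=[0.9250 0.9750 10.9500 11.0500 22.4500 38.6500] k=[5 2 7 12 21 36]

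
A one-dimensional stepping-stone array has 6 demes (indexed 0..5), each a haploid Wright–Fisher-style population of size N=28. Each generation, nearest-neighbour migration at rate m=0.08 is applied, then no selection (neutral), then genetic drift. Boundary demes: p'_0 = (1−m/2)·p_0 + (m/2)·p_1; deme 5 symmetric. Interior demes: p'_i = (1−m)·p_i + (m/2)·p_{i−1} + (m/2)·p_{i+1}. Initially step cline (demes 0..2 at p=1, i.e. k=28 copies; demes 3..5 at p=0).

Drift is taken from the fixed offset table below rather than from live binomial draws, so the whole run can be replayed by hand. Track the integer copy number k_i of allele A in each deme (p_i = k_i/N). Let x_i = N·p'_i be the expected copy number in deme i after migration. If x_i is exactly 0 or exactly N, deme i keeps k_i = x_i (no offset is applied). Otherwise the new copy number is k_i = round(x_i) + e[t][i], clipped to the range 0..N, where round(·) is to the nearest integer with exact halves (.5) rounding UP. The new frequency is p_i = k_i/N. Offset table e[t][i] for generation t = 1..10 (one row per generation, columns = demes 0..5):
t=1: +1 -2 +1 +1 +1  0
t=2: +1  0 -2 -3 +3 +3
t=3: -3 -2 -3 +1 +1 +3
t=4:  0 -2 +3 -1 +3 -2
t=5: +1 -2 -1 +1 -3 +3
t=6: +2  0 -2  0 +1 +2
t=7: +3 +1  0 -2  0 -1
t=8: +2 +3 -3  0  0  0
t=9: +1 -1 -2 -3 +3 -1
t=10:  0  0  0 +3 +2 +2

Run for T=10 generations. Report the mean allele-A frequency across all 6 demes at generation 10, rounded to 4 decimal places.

t=0: k=[28 28 28 0 0 0]
t=1: x=[28.0000 28.0000 26.8800 1.1200 0.0000 0.0000] k=[28 28 28 2 0 0]
t=2: x=[28.0000 28.0000 26.9600 2.9600 0.0800 0.0000] k=[28 28 25 0 3 0]
t=3: x=[28.0000 27.8800 24.1200 1.1200 2.7600 0.1200] k=[28 26 21 2 4 3]
t=4: x=[27.9200 25.8800 20.4400 2.8400 3.8800 3.0400] k=[28 24 23 2 7 1]
t=5: x=[27.8400 24.1200 22.2000 3.0400 6.5600 1.2400] k=[28 22 21 4 4 4]
t=6: x=[27.7600 22.2000 20.3600 4.6800 4.0000 4.0000] k=[28 22 18 5 5 6]
t=7: x=[27.7600 22.0800 17.6400 5.5200 5.0400 5.9600] k=[28 23 18 4 5 5]
t=8: x=[27.8000 23.0000 17.6400 4.6000 4.9600 5.0000] k=[28 26 15 5 5 5]
t=9: x=[27.9200 25.6400 15.0400 5.4000 5.0000 5.0000] k=[28 25 13 2 8 4]
t=10: x=[27.8800 24.6400 13.0400 2.6800 7.6000 4.1600] k=[28 25 13 6 10 6]

0.5238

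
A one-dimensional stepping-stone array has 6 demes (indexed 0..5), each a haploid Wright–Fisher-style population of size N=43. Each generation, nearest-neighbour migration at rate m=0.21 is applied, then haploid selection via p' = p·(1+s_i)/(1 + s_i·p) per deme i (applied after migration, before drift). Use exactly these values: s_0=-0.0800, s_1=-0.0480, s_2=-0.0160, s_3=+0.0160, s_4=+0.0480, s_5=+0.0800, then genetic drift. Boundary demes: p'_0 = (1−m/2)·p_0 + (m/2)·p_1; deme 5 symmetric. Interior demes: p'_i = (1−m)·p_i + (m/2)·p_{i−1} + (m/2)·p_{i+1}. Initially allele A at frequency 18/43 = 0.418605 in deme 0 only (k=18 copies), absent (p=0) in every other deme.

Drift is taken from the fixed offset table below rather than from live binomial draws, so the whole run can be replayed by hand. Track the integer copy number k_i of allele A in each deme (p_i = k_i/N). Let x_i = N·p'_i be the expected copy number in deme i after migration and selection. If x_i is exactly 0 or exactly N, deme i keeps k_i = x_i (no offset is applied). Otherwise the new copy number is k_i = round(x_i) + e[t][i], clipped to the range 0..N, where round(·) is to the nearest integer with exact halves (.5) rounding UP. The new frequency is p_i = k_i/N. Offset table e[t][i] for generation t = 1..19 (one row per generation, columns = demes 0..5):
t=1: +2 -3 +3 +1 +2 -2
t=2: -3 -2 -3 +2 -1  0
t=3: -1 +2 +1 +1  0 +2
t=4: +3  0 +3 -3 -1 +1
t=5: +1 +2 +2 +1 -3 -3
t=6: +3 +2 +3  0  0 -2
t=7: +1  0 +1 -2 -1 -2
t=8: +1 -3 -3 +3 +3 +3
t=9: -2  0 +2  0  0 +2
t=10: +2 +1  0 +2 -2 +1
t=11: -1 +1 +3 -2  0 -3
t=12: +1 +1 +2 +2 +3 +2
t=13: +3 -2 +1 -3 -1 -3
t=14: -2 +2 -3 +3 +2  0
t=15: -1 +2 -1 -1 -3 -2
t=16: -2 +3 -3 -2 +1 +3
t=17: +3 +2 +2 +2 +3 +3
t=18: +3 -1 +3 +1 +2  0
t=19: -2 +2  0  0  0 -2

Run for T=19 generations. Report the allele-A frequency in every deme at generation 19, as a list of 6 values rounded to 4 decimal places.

t=0: k=[18 0 0 0 0 0]
t=1: x=[15.2791 1.8031 0.0000 0.0000 0.0000 0.0000] k=[17 0 0 0 0 0]
t=2: x=[14.4056 1.7027 0.0000 0.0000 0.0000 0.0000] k=[11 0 0 0 0 0]
t=3: x=[9.2264 1.1010 0.0000 0.0000 0.0000 0.0000] k=[8 3 0 0 0 0]
t=4: x=[6.9740 3.0669 0.3100 0.0000 0.0000 0.0000] k=[10 3 3 0 0 0]
t=5: x=[8.6733 3.5706 2.6447 0.3200 0.0000 0.0000] k=[10 6 5 1 0 0]
t=6: x=[8.9735 6.0546 4.6181 1.3354 0.1100 0.0000] k=[12 8 8 1 0 0]
t=7: x=[10.8882 8.0919 7.1681 1.6551 0.1100 0.0000] k=[12 8 8 0 0 0]
t=8: x=[10.8882 8.0919 7.0643 0.8532 0.0000 0.0000] k=[12 5 4 4 0 0]
t=9: x=[10.5857 5.3937 4.0455 3.6324 0.4400 0.0000] k=[9 5 6 4 0 0]
t=10: x=[8.0216 5.2924 5.6059 3.8452 0.4400 0.0000] k=[10 6 6 6 0 0]
t=11: x=[8.9735 6.1560 5.9172 5.4450 0.6598 0.0000] k=[8 7 9 3 1 0]
t=12: x=[7.3717 7.0212 8.0539 3.4703 1.1566 0.1134] k=[8 8 10 5 4 2]
t=13: x=[7.4712 7.8882 9.1483 5.4956 4.0643 2.3770] k=[10 6 10 2 3 0]
t=14: x=[8.9735 6.5618 8.6282 2.9888 2.6961 0.3400] k=[7 9 6 6 5 0]
t=15: x=[6.7234 8.1453 6.2286 5.9762 4.7754 0.5664] k=[6 10 5 5 2 0]
t=16: x=[5.9778 8.7084 5.4478 4.7517 2.2009 0.2267] k=[4 12 2 3 3 3]
t=17: x=[4.4933 9.7346 3.1082 2.9382 3.1335 3.2220] k=[7 12 5 5 6 6]
t=18: x=[7.0213 10.3485 5.6553 5.1768 6.1376 6.4085] k=[10 9 9 6 8 6]
t=19: x=[9.2741 8.7570 8.5737 6.6133 7.8772 6.6302] k=[7 11 9 7 8 5]

[0.1628, 0.2558, 0.2093, 0.1628, 0.1860, 0.1163]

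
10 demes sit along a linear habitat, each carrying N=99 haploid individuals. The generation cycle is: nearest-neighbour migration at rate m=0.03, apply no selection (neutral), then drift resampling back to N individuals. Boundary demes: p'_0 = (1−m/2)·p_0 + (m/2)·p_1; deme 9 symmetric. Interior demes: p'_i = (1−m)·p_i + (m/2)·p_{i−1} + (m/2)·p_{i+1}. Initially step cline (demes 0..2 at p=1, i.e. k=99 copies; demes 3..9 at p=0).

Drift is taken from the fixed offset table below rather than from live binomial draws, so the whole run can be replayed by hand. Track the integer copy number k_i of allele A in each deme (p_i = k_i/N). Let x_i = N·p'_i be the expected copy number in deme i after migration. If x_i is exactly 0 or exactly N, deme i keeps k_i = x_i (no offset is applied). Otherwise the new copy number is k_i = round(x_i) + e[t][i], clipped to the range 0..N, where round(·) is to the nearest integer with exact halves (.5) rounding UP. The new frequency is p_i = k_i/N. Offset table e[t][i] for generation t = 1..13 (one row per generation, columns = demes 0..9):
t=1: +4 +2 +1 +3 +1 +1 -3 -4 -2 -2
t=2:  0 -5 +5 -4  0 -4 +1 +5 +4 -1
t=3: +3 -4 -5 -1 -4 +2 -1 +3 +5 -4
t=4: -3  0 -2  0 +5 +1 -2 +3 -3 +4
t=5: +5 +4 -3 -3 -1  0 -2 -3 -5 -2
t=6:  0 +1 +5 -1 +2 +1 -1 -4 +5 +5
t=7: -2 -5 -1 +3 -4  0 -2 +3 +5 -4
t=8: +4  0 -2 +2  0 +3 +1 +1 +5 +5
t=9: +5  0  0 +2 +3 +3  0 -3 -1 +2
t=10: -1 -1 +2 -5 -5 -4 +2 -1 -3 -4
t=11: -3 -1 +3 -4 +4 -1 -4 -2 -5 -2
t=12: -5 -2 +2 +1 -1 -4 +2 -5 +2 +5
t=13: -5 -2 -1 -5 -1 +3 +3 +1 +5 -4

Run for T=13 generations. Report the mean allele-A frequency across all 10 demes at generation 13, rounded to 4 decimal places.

t=0: k=[99 99 99 0 0 0 0 0 0 0]
t=1: x=[99.0000 99.0000 97.5150 1.4850 0.0000 0.0000 0.0000 0.0000 0.0000 0.0000] k=[99 99 99 4 0 0 0 0 0 0]
t=2: x=[99.0000 99.0000 97.5750 5.3650 0.0600 0.0000 0.0000 0.0000 0.0000 0.0000] k=[99 99 99 1 0 0 0 0 0 0]
t=3: x=[99.0000 99.0000 97.5300 2.4550 0.0150 0.0000 0.0000 0.0000 0.0000 0.0000] k=[99 99 93 1 0 0 0 0 0 0]
t=4: x=[99.0000 98.9100 91.7100 2.3650 0.0150 0.0000 0.0000 0.0000 0.0000 0.0000] k=[99 99 90 2 5 0 0 0 0 0]
t=5: x=[99.0000 98.8650 88.8150 3.3650 4.8800 0.0750 0.0000 0.0000 0.0000 0.0000] k=[99 99 86 0 4 0 0 0 0 0]
t=6: x=[99.0000 98.8050 84.9050 1.3500 3.8800 0.0600 0.0000 0.0000 0.0000 0.0000] k=[99 99 90 0 6 1 0 0 0 0]
t=7: x=[99.0000 98.8650 88.7850 1.4400 5.8350 1.0600 0.0150 0.0000 0.0000 0.0000] k=[99 94 88 4 2 1 0 0 0 0]
t=8: x=[98.9250 93.9850 86.8300 5.2300 2.0150 1.0000 0.0150 0.0000 0.0000 0.0000] k=[99 94 85 7 2 4 1 0 0 0]
t=9: x=[98.9250 93.9400 83.9650 8.0950 2.1050 3.9250 1.0300 0.0150 0.0000 0.0000] k=[99 94 84 10 5 7 1 0 0 0]
t=10: x=[98.9250 93.9250 83.0400 11.0350 5.1050 6.8800 1.0750 0.0150 0.0000 0.0000] k=[98 93 85 6 0 3 3 0 0 0]
t=11: x=[97.9250 92.9550 83.9350 7.0950 0.1350 2.9550 2.9550 0.0450 0.0000 0.0000] k=[95 92 87 3 4 2 0 0 0 0]
t=12: x=[94.9550 91.9700 85.8150 4.2750 3.9550 2.0000 0.0300 0.0000 0.0000 0.0000] k=[90 90 88 5 3 0 2 0 0 0]
t=13: x=[90.0000 89.9700 86.7850 6.2150 2.9850 0.0750 1.9400 0.0300 0.0000 0.0000] k=[85 88 86 1 2 3 5 1 0 0]

0.2737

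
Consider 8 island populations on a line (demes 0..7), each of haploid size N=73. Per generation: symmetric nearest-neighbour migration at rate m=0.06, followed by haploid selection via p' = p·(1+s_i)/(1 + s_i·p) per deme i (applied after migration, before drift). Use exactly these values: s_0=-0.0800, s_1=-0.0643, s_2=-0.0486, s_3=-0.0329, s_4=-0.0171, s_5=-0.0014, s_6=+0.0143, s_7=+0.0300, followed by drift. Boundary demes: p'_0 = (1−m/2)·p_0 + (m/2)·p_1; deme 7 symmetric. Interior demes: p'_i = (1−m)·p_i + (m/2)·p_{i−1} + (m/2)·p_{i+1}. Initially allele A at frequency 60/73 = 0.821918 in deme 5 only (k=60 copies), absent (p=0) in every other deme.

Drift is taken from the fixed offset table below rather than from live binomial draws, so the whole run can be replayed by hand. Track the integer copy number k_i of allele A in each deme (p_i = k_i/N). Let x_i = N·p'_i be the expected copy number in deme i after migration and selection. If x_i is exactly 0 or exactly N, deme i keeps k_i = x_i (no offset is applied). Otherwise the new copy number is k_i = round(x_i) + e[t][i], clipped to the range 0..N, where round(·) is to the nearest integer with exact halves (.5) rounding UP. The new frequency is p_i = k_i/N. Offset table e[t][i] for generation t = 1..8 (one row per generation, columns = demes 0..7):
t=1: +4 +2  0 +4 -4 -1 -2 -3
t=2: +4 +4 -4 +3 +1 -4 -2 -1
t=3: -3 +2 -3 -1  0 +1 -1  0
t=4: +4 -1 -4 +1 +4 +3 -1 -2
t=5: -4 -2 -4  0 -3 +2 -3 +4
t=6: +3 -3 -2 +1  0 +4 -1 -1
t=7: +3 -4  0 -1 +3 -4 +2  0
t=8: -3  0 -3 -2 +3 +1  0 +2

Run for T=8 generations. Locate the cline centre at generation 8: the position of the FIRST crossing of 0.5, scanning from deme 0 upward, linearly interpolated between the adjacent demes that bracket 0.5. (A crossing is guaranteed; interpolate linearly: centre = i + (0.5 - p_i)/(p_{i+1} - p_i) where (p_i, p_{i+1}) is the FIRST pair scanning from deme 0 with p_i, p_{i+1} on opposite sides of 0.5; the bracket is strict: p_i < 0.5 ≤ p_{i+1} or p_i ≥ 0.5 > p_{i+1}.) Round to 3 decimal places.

4.935

t=0: k=[0 0 0 0 0 60 0 0]
t=1: x=[0.0000 0.0000 0.0000 0.0000 1.7700 56.3820 1.8251 0.0000] k=[0 0 0 0 0 55 0 0]
t=2: x=[0.0000 0.0000 0.0000 0.0000 1.6224 51.6789 1.6731 0.0000] k=[0 0 0 0 3 48 0 0]
t=3: x=[0.0000 0.0000 0.0000 0.0870 4.1913 45.1859 1.4602 0.0000] k=[0 0 0 0 4 46 0 0]
t=4: x=[0.0000 0.0000 0.0000 0.1161 5.0582 43.3353 1.3994 0.0000] k=[0 0 0 1 9 46 0 0]
t=5: x=[0.0000 0.0000 0.0285 1.1708 9.7237 43.4854 1.3994 0.0000] k=[0 0 0 1 7 45 0 0]
t=6: x=[0.0000 0.0000 0.0285 1.1127 7.8385 42.4851 1.3689 0.0000] k=[0 0 0 2 8 46 0 0]
t=7: x=[0.0000 0.0000 0.0571 2.0522 8.8253 43.4554 1.3994 0.0000] k=[0 0 0 1 12 39 3 0]
t=8: x=[0.0000 0.0000 0.0285 1.2580 12.3026 37.0844 4.0439 0.0927] k=[0 0 0 0 15 38 4 2]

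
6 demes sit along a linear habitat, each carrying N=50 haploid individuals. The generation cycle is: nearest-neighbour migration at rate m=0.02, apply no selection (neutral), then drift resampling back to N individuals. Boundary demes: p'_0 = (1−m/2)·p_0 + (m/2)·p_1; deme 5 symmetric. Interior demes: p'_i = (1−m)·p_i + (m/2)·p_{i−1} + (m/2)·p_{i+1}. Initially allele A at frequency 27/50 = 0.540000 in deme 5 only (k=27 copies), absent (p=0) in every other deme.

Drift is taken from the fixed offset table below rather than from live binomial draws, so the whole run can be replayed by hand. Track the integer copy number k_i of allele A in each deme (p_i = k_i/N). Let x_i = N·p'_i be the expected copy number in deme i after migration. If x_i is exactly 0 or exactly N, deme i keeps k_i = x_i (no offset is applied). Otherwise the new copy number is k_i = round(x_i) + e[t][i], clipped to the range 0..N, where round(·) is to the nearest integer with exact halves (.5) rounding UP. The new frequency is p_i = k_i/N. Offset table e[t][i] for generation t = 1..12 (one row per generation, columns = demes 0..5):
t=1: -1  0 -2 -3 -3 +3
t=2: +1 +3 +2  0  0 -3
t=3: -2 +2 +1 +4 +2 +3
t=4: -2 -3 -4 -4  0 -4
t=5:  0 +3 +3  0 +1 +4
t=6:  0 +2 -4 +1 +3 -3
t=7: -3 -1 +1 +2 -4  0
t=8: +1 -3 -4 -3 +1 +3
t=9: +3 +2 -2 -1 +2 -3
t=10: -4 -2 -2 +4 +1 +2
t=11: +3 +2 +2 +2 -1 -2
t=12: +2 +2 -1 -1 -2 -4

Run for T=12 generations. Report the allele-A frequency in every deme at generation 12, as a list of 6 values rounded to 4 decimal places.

t=0: k=[0 0 0 0 0 27]
t=1: x=[0.0000 0.0000 0.0000 0.0000 0.2700 26.7300] k=[0 0 0 0 0 30]
t=2: x=[0.0000 0.0000 0.0000 0.0000 0.3000 29.7000] k=[0 0 0 0 0 27]
t=3: x=[0.0000 0.0000 0.0000 0.0000 0.2700 26.7300] k=[0 0 0 0 2 30]
t=4: x=[0.0000 0.0000 0.0000 0.0200 2.2600 29.7200] k=[0 0 0 0 2 26]
t=5: x=[0.0000 0.0000 0.0000 0.0200 2.2200 25.7600] k=[0 0 0 0 3 30]
t=6: x=[0.0000 0.0000 0.0000 0.0300 3.2400 29.7300] k=[0 0 0 1 6 27]
t=7: x=[0.0000 0.0000 0.0100 1.0400 6.1600 26.7900] k=[0 0 1 3 2 27]
t=8: x=[0.0000 0.0100 1.0100 2.9700 2.2600 26.7500] k=[0 0 0 0 3 30]
t=9: x=[0.0000 0.0000 0.0000 0.0300 3.2400 29.7300] k=[0 0 0 0 5 27]
t=10: x=[0.0000 0.0000 0.0000 0.0500 5.1700 26.7800] k=[0 0 0 4 6 29]
t=11: x=[0.0000 0.0000 0.0400 3.9800 6.2100 28.7700] k=[0 0 2 6 5 27]
t=12: x=[0.0000 0.0200 2.0200 5.9500 5.2300 26.7800] k=[0 2 1 5 3 23]

[0.0000, 0.0400, 0.0200, 0.1000, 0.0600, 0.4600]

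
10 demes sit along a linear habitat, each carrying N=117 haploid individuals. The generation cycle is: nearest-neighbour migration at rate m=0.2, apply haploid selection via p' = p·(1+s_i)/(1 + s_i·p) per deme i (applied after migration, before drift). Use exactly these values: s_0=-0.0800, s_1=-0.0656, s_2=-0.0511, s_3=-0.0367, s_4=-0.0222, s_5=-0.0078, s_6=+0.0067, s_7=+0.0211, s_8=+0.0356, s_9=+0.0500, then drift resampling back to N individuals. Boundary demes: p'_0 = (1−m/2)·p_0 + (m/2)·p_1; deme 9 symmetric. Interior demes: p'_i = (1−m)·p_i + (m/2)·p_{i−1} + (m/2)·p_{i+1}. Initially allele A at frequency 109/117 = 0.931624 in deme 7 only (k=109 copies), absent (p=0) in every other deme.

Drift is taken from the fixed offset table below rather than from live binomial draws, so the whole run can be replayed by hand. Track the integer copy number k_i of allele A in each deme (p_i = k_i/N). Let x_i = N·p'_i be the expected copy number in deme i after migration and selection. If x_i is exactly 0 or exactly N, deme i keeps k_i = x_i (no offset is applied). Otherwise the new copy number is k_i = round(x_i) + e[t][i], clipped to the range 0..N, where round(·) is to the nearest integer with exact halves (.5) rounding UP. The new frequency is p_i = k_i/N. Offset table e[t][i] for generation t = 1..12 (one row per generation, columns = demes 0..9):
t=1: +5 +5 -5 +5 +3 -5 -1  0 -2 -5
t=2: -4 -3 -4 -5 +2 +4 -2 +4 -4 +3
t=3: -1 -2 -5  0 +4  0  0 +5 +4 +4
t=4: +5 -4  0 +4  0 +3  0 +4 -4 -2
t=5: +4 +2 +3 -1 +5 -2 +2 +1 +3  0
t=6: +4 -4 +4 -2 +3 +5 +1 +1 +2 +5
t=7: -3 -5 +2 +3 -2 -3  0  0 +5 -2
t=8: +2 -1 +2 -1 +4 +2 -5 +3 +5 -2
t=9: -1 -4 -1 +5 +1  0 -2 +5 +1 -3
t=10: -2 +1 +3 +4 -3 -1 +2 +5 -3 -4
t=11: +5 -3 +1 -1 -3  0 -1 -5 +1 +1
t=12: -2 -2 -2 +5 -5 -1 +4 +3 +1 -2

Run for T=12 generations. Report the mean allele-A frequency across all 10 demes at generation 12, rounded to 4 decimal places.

0.1615

t=0: k=[0 0 0 0 0 0 0 109 0 0]
t=1: x=[0.0000 0.0000 0.0000 0.0000 0.0000 0.0000 10.9662 87.6614 11.2507 0.0000] k=[0 0 0 0 0 0 10 88 9 0]
t=2: x=[0.0000 0.0000 0.0000 0.0000 0.0000 0.9923 16.8963 72.8753 16.4893 0.9446] k=[0 0 0 0 0 5 15 77 12 4]
t=3: x=[0.0000 0.0000 0.0000 0.0000 0.4889 5.4591 20.3118 64.9041 18.2319 5.0297] k=[0 0 0 0 4 5 20 70 22 9]
t=4: x=[0.0000 0.0000 0.0000 0.3854 3.6204 6.3528 23.6257 60.8100 26.2045 10.7676] k=[0 0 0 4 4 9 24 65 22 9]
t=5: x=[0.0000 0.0000 0.3796 3.4718 4.4039 9.9286 26.7375 57.2103 25.6945 10.7676] k=[0 0 3 2 9 8 29 58 29 11]
t=6: x=[0.0000 0.2804 2.4699 2.6996 8.0305 10.1273 29.9486 52.8043 30.8887 13.3669] k=[0 0 6 1 11 15 31 54 33 18]
t=7: x=[0.0000 0.5608 4.6596 2.4101 10.1892 16.0910 31.8546 50.1975 34.4440 20.3058] k=[0 0 7 5 8 13 32 50 39 18]
t=8: x=[0.0000 0.6543 5.8038 5.3073 8.0305 14.3014 32.0552 47.6887 38.9030 20.9253] k=[0 0 8 4 12 16 27 51 44 19]
t=9: x=[0.0000 0.7479 6.4717 5.0173 11.3675 16.5882 28.4435 48.4918 43.1483 22.3695] k=[0 0 5 10 12 17 26 53 44 19]
t=10: x=[0.0000 0.4673 4.7549 9.3725 12.0551 17.2843 27.9418 49.9969 43.3502 22.3695] k=[0 1 8 13 9 16 30 55 40 18]
t=11: x=[0.0920 1.4964 7.4267 11.7003 9.8947 16.5882 31.2527 51.6015 40.2182 21.0285] k=[5 0 8 11 7 17 30 47 41 22]
t=12: x=[4.1528 1.2156 7.1401 9.9542 8.2266 17.1849 30.5505 45.2782 40.6226 24.8413] k=[2 0 5 15 3 16 35 48 42 23]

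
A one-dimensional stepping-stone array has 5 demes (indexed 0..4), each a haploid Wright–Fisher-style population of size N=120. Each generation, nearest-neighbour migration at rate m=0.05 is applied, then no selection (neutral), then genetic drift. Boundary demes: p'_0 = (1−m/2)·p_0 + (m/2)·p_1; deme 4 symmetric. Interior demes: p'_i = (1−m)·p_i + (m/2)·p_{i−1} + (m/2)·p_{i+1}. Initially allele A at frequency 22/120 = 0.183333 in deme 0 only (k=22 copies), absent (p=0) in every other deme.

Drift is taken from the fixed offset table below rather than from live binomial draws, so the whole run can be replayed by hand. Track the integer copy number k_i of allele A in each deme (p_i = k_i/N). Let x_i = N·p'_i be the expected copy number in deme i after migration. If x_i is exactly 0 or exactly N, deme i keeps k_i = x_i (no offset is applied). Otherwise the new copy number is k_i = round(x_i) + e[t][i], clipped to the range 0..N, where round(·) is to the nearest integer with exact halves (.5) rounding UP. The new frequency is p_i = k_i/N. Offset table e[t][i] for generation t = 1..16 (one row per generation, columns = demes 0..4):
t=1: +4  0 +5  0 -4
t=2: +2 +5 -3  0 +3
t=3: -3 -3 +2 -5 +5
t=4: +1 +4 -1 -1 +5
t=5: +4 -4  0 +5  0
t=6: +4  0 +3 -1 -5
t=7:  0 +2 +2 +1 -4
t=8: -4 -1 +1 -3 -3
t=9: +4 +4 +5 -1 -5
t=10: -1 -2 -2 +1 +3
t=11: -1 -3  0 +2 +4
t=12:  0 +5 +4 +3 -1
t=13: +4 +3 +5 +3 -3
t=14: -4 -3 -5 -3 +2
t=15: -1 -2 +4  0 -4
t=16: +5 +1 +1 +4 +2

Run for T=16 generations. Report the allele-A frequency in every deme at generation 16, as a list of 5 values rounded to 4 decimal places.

[0.2583, 0.1083, 0.1583, 0.0917, 0.0250]

t=0: k=[22 0 0 0 0]
t=1: x=[21.4500 0.5500 0.0000 0.0000 0.0000] k=[25 1 0 0 0]
t=2: x=[24.4000 1.5750 0.0250 0.0000 0.0000] k=[26 7 0 0 0]
t=3: x=[25.5250 7.3000 0.1750 0.0000 0.0000] k=[23 4 2 0 0]
t=4: x=[22.5250 4.4250 2.0000 0.0500 0.0000] k=[24 8 1 0 0]
t=5: x=[23.6000 8.2250 1.1500 0.0250 0.0000] k=[28 4 1 5 0]
t=6: x=[27.4000 4.5250 1.1750 4.7750 0.1250] k=[31 5 4 4 0]
t=7: x=[30.3500 5.6250 4.0250 3.9000 0.1000] k=[30 8 6 5 0]
t=8: x=[29.4500 8.5000 6.0250 4.9000 0.1250] k=[25 8 7 2 0]
t=9: x=[24.5750 8.4000 6.9000 2.0750 0.0500] k=[29 12 12 1 0]
t=10: x=[28.5750 12.4250 11.7250 1.2500 0.0250] k=[28 10 10 2 3]
t=11: x=[27.5500 10.4500 9.8000 2.2250 2.9750] k=[27 7 10 4 7]
t=12: x=[26.5000 7.5750 9.7750 4.2250 6.9250] k=[27 13 14 7 6]
t=13: x=[26.6500 13.3750 13.8000 7.1500 6.0250] k=[31 16 19 10 3]
t=14: x=[30.6250 16.4500 18.7000 10.0500 3.1750] k=[27 13 14 7 5]
t=15: x=[26.6500 13.3750 13.8000 7.1250 5.0500] k=[26 11 18 7 1]
t=16: x=[25.6250 11.5500 17.5500 7.1250 1.1500] k=[31 13 19 11 3]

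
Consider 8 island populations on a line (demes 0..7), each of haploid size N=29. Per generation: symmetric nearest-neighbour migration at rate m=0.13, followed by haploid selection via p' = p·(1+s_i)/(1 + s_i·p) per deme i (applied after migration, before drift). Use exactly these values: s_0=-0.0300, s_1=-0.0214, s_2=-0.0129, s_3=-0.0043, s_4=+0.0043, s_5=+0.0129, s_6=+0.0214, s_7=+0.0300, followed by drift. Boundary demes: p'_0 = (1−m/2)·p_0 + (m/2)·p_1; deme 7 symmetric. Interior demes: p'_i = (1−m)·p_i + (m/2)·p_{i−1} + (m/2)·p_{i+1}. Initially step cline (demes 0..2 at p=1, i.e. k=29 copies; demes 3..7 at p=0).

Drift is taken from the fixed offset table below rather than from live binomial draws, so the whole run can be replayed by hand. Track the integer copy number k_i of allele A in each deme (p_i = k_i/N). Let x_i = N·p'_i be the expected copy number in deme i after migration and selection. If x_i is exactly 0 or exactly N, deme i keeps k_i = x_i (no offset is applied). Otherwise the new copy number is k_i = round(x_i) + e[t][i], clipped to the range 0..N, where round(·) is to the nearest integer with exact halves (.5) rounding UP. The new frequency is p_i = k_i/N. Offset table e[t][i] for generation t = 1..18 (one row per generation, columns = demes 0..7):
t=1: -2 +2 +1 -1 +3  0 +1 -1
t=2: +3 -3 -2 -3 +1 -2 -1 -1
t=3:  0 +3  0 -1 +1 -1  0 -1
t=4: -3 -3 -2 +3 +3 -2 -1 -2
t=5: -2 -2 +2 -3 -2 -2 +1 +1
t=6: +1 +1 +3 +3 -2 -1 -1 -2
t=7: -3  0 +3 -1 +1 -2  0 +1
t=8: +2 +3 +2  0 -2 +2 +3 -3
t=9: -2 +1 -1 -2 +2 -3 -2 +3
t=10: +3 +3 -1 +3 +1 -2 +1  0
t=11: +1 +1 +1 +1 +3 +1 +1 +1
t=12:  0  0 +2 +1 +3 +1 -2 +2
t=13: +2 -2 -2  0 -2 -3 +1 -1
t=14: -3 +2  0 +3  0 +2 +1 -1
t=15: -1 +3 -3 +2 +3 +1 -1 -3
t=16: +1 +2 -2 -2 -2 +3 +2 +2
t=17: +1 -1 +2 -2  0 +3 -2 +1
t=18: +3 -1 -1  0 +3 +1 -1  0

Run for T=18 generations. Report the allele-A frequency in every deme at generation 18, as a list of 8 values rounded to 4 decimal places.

[1.0000, 0.8621, 0.6552, 0.4828, 0.4138, 0.3448, 0.0345, 0.1034]

t=0: k=[29 29 29 0 0 0 0 0]
t=1: x=[29.0000 29.0000 27.0920 1.8774 0.0000 0.0000 0.0000 0.0000] k=[29 29 28 1 0 0 0 0]
t=2: x=[29.0000 28.9336 26.2781 2.6795 0.0653 0.0000 0.0000 0.0000] k=[29 26 24 0 1 0 0 0]
t=3: x=[28.7990 26.0074 22.5048 1.6184 0.8736 0.0658 0.0000 0.0000] k=[29 29 23 1 2 0 0 0]
t=4: x=[29.0000 28.6016 21.8906 2.4852 1.8123 0.1317 0.0000 0.0000] k=[29 26 20 5 5 0 0 0]
t=5: x=[28.7990 25.7430 19.3315 5.9546 4.6919 0.3291 0.0000 0.0000] k=[27 24 21 3 3 0 0 0]
t=6: x=[26.7424 23.9099 19.9443 4.1546 2.8159 0.1975 0.0000 0.0000] k=[28 25 23 7 1 0 0 0]
t=7: x=[27.7696 24.9908 22.0214 7.6258 1.3304 0.0658 0.0000 0.0000] k=[25 25 25 7 2 0 0 0]
t=8: x=[24.8938 24.9248 23.7746 7.8204 2.2037 0.1317 0.0000 0.0000] k=[27 28 26 8 0 2 0 0]
t=9: x=[27.0093 27.7800 24.9146 8.6239 0.6527 1.7611 0.1328 0.0000] k=[25 29 24 7 3 0 0 0]
t=10: x=[25.1596 28.4025 23.1597 7.8204 3.0768 0.1975 0.0000 0.0000] k=[28 29 22 11 4 0 0 0]
t=11: x=[28.0370 28.4688 21.6691 11.2303 4.2104 0.2633 0.0000 0.0000] k=[29 29 23 12 7 1 0 0]
t=12: x=[29.0000 28.6016 22.6106 12.3594 6.9577 1.3413 0.0664 0.0000] k=[29 29 25 13 10 2 0 0]
t=13: x=[29.0000 28.7344 24.4302 13.5539 9.7027 2.4183 0.1328 0.0000] k=[29 27 22 14 8 0 1 0]
t=14: x=[28.8660 26.7607 21.7345 14.0988 7.8946 0.5924 0.8880 0.0669] k=[26 29 22 17 8 3 2 0]
t=15: x=[26.1169 28.3361 22.0617 16.7095 8.2854 3.2973 1.9736 0.1339] k=[25 29 19 19 11 4 1 0]
t=16: x=[25.1596 28.0707 19.5676 18.4511 11.0944 4.3068 1.1532 0.0669] k=[26 29 18 16 9 7 3 2]
t=17: x=[26.1169 28.0707 18.4982 15.6440 9.3522 6.9374 3.2557 2.1224] k=[27 27 20 14 9 10 1 3]
t=18: x=[26.9425 26.4959 19.9845 14.0338 9.4173 9.4314 1.7495 2.9473] k=[29 25 19 14 12 10 1 3]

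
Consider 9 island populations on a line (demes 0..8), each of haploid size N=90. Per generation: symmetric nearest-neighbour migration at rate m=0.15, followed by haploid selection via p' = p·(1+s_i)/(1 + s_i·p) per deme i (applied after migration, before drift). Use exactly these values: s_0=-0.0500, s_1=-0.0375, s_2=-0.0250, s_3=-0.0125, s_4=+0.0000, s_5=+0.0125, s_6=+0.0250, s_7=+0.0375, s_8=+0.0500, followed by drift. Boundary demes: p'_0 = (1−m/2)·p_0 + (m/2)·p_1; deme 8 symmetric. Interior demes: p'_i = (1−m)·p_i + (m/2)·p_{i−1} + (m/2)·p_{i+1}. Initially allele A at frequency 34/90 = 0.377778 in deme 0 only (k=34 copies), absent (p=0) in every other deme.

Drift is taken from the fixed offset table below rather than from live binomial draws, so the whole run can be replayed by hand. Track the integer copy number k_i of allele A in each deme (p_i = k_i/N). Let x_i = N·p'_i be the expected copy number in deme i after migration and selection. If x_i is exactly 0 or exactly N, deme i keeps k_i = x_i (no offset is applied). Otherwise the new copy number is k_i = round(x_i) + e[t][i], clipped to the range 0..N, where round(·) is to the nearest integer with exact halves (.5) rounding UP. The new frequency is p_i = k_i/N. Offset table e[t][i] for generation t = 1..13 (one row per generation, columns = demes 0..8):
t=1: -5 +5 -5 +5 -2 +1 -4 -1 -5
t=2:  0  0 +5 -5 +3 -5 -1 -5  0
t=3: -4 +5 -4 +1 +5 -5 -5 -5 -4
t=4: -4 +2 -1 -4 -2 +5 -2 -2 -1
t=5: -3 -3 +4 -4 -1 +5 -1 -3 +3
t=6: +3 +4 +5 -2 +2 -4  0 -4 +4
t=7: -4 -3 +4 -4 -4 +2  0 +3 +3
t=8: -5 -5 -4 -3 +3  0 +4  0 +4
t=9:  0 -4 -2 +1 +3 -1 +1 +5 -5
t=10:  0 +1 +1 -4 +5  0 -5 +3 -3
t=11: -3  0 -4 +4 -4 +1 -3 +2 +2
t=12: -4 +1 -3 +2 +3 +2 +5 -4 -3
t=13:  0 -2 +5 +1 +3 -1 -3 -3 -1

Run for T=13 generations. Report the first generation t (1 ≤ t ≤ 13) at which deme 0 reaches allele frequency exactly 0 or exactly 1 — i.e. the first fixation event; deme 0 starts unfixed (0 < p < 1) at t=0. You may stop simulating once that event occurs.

t=0: k=[34 0 0 0 0 0 0 0 0]
t=1: x=[30.4088 2.4570 0.0000 0.0000 0.0000 0.0000 0.0000 0.0000 0.0000] k=[25 7 0 0 0 0 0 0 0]
t=2: x=[22.7666 7.5562 0.5119 0.0000 0.0000 0.0000 0.0000 0.0000 0.0000] k=[23 8 6 0 0 0 0 0 0]
t=3: x=[21.0369 8.6709 5.5663 0.4444 0.0000 0.0000 0.0000 0.0000 0.0000] k=[17 14 2 1 0 0 0 0 0]
t=4: x=[16.0862 12.8969 2.7565 0.9876 0.0750 0.0000 0.0000 0.0000 0.0000] k=[12 15 2 0 0 0 0 0 0]
t=5: x=[11.6932 13.3593 2.7565 0.1481 0.0000 0.0000 0.0000 0.0000 0.0000] k=[9 10 7 0 0 0 0 0 0]
t=6: x=[8.6649 9.3741 6.5447 0.5185 0.0000 0.0000 0.0000 0.0000 0.0000] k=[12 13 12 0 0 0 0 0 0]
t=7: x=[11.5487 12.4347 10.9296 0.8889 0.0000 0.0000 0.0000 0.0000 0.0000] k=[8 9 15 0 0 0 0 0 0]
t=8: x=[7.7058 9.0588 13.1384 1.1111 0.0000 0.0000 0.0000 0.0000 0.0000] k=[3 4 9 0 0 0 0 0 0]
t=9: x=[2.9262 4.1462 7.7684 0.6666 0.0000 0.0000 0.0000 0.0000 0.0000] k=[3 0 6 2 0 0 0 0 0]
t=10: x=[2.6403 0.6499 5.1262 2.1238 0.1500 0.0000 0.0000 0.0000 0.0000] k=[3 2 6 0 5 0 0 0 0]
t=11: x=[2.7833 2.2882 5.1262 0.8148 4.2500 0.3797 0.0000 0.0000 0.0000] k=[0 2 1 5 0 1 0 0 0]

11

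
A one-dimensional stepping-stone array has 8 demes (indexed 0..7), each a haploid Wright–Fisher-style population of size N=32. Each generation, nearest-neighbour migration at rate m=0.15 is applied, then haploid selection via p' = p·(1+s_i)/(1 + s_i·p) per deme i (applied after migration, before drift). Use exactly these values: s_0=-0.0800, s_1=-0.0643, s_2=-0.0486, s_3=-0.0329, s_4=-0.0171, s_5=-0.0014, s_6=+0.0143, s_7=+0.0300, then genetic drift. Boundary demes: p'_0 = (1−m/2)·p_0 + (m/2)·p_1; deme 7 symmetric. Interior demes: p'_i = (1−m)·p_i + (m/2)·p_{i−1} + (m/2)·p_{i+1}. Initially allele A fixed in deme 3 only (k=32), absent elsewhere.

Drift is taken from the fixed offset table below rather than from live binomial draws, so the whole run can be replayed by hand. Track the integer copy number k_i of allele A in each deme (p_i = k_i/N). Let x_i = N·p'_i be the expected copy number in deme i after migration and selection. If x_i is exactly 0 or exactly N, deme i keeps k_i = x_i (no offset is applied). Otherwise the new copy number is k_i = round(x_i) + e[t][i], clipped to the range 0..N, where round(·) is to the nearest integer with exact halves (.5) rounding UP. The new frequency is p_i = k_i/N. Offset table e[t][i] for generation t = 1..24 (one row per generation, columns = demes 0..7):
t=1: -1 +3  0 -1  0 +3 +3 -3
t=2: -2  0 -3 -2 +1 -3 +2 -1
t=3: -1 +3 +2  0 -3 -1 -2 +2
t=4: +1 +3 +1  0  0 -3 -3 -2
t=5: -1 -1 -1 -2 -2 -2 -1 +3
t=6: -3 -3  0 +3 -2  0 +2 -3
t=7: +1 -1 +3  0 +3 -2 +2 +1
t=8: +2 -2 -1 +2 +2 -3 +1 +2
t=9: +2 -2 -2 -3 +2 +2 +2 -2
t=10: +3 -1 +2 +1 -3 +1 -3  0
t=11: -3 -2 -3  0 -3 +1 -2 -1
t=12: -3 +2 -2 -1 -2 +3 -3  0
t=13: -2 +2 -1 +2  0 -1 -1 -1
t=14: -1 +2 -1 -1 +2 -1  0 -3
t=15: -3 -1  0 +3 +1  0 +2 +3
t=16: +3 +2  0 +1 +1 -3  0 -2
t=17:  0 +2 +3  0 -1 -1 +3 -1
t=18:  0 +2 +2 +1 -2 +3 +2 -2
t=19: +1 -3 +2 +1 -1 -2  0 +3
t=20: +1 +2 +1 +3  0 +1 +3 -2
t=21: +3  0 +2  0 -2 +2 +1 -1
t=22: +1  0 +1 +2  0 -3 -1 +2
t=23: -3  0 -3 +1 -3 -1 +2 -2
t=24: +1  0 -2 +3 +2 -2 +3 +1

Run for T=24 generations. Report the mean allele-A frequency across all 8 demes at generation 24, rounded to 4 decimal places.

t=0: k=[0 0 0 32 0 0 0 0]
t=1: x=[0.0000 0.0000 2.2917 27.0619 2.3620 0.0000 0.0000 0.0000] k=[0 0 2 26 2 0 0 0]
t=2: x=[0.0000 0.1404 3.4920 22.1737 3.5946 0.1498 0.0000 0.0000] k=[0 0 0 20 5 0 0 0]
t=3: x=[0.0000 0.0000 1.4304 17.1090 5.6691 0.3745 0.0000 0.0000] k=[0 0 3 17 3 0 0 0]
t=4: x=[0.0000 0.2106 3.6604 14.6340 3.7673 0.2247 0.0000 0.0000] k=[0 3 5 15 4 0 0 0]
t=5: x=[0.2071 2.7531 5.3735 13.1650 4.4584 0.2996 0.0000 0.0000] k=[0 2 4 11 2 0 0 0]
t=6: x=[0.1381 1.8790 4.1902 9.5740 2.4852 0.1498 0.0000 0.0000] k=[0 0 4 13 0 0 0 0]
t=7: x=[0.0000 0.2809 4.1902 11.1062 0.9588 0.0000 0.0000 0.0000] k=[0 0 7 11 4 0 0 0]
t=8: x=[0.0000 0.4918 6.5127 9.9443 4.1621 0.2996 0.0000 0.0000] k=[0 0 6 12 6 0 0 0]
t=9: x=[0.0000 0.4214 5.7609 10.8587 5.9164 0.4494 0.0000 0.0000] k=[0 0 4 8 8 2 0 0]
t=10: x=[0.0000 0.2809 3.8289 7.5061 7.4510 2.2970 0.1521 0.0000] k=[0 0 6 9 4 3 0 0]
t=11: x=[0.0000 0.4214 5.5430 8.1944 4.2362 2.8464 0.2282 0.0000] k=[0 0 3 8 1 4 0 0]
t=12: x=[0.0000 0.2106 3.0113 6.9169 1.7217 3.4707 0.3042 0.0000] k=[0 2 1 6 0 6 0 0]
t=13: x=[0.1381 1.6668 1.3826 5.0315 0.8850 5.0940 0.4563 0.0000] k=[0 4 0 7 1 4 0 0]
t=14: x=[0.2762 3.2033 0.7859 5.8631 1.6478 3.4707 0.3042 0.0000] k=[0 5 0 5 4 2 0 0]
t=15: x=[0.3453 4.0110 0.7144 4.4210 3.8660 1.9974 0.1521 0.0000] k=[0 3 1 7 5 2 2 0]
t=16: x=[0.2071 2.4692 1.5259 6.2304 4.8536 2.2221 1.8749 0.1545] k=[3 4 2 7 6 0 2 0]
t=17: x=[2.8509 3.5593 2.4115 6.3775 5.5455 0.5992 1.7230 0.1545] k=[3 6 5 6 5 0 5 0]
t=18: x=[2.9911 5.3953 4.9383 5.6918 4.6313 0.7490 4.3026 0.3861] k=[3 7 7 7 3 4 6 0]
t=19: x=[3.0613 6.3547 6.7314 6.5245 3.3233 4.0700 5.4640 0.4633] k=[4 3 9 8 2 2 5 3]
t=20: x=[3.6468 3.3219 8.1683 7.4324 2.4113 2.2221 4.6815 3.2349] k=[5 5 9 10 2 3 8 1]
t=21: x=[4.6582 5.0126 8.4613 9.1055 2.6330 3.2959 7.1788 1.5685] k=[8 5 10 9 1 5 8 1]
t=22: x=[7.2948 5.2996 9.2196 8.2682 1.8694 4.9192 7.3299 1.5685] k=[8 5 10 10 2 2 6 4]
t=23: x=[7.2948 5.2996 9.2931 9.1795 2.5591 2.2970 5.6154 4.2579] k=[4 5 6 10 0 1 8 2]
t=24: x=[3.7876 4.7260 5.9790 8.7359 0.8113 1.4481 7.1032 2.5177] k=[5 5 4 12 3 0 10 4]

0.1680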